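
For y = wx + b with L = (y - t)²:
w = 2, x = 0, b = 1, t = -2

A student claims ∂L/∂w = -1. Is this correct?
Incorrect

y = (2)(0) + 1 = 1
∂L/∂y = 2(y - t) = 2(1 - -2) = 6
∂y/∂w = x = 0
∂L/∂w = 6 × 0 = 0

Claimed value: -1
Incorrect: The correct gradient is 0.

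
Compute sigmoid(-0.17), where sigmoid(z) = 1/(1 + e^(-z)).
0.4576

sigmoid(-0.17) = 1/(1 + e^(0.17)) = 1/(1 + 1.185) = 0.4576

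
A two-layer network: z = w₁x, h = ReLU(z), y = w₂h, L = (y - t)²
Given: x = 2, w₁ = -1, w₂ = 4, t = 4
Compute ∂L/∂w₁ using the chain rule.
∂L/∂w₁ = 0

Forward pass:
z = w₁x = -1×2 = -2
h = ReLU(-2) = 0
y = w₂h = 4×0 = 0

Backward pass:
∂L/∂y = 2(y - t) = 2(0 - 4) = -8
∂y/∂h = w₂ = 4
∂h/∂z = 0 (ReLU derivative)
∂z/∂w₁ = x = 2

∂L/∂w₁ = -8 × 4 × 0 × 2 = 0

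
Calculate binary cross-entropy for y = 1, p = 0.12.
L = 2.12

L = -1·log(0.12) - 0·log(0.88) = -log(0.12) = 2.12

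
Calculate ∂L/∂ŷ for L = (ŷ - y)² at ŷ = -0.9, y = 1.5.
∂L/∂ŷ = -4.8

∂L/∂ŷ = 2(ŷ - y) = 2(-0.9 - 1.5) = 2(-2.4) = -4.8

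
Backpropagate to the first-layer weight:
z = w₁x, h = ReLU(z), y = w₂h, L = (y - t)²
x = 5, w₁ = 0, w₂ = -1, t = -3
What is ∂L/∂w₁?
∂L/∂w₁ = 0

Forward pass:
z = w₁x = 0×5 = 0
h = ReLU(0) = 0
y = w₂h = -1×0 = 0

Backward pass:
∂L/∂y = 2(y - t) = 2(0 - -3) = 6
∂y/∂h = w₂ = -1
∂h/∂z = 0 (ReLU derivative)
∂z/∂w₁ = x = 5

∂L/∂w₁ = 6 × -1 × 0 × 5 = 0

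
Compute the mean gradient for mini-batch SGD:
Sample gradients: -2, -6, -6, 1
Average gradient = -3.25

Average = (1/4)(-2 + -6 + -6 + 1) = -13/4 = -3.25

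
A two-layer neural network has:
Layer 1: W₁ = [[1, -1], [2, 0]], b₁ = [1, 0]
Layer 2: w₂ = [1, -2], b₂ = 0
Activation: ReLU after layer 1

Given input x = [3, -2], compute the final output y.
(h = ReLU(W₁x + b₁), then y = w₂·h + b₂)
y = -6

Layer 1 pre-activation: z₁ = [6, 6]
After ReLU: h = [6, 6]
Layer 2 output: y = 1×6 + -2×6 + 0 = -6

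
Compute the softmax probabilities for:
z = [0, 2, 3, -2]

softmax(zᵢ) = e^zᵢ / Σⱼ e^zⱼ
p = [0.035, 0.2583, 0.702, 0.0047]

exp(z) = [1, 7.389, 20.09, 0.1353]
Sum = 28.61
p = [0.035, 0.2583, 0.702, 0.0047]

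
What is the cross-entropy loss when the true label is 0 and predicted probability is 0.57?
L = 0.844

L = -0·log(0.57) - 1·log(0.43) = -log(0.43) = 0.844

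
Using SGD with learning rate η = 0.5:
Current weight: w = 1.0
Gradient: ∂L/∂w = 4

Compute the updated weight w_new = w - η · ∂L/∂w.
w_new = -1

w_new = w - η·∂L/∂w = 1.0 - 0.5×(4) = 1.0 - (2) = -1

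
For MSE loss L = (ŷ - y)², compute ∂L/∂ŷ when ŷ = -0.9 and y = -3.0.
∂L/∂ŷ = 4.2

∂L/∂ŷ = 2(ŷ - y) = 2(-0.9 - -3.0) = 2(2.1) = 4.2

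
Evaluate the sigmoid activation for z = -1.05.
0.2592

sigmoid(-1.05) = 1/(1 + e^(1.05)) = 1/(1 + 2.858) = 0.2592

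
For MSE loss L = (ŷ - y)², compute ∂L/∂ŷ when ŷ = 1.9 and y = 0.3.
∂L/∂ŷ = 3.2

∂L/∂ŷ = 2(ŷ - y) = 2(1.9 - 0.3) = 2(1.6) = 3.2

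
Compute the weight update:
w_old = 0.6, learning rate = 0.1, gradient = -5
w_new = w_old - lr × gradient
w_new = 1.1

w_new = w - η·∂L/∂w = 0.6 - 0.1×(-5) = 0.6 - (-0.5) = 1.1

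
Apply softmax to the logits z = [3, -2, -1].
p = [0.9756, 0.0066, 0.0179]

exp(z) = [20.09, 0.1353, 0.3679]
Sum = 20.59
p = [0.9756, 0.0066, 0.0179]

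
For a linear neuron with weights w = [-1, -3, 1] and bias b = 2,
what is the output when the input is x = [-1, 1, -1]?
y = -1

y = (-1)(-1) + (-3)(1) + (1)(-1) + 2 = -1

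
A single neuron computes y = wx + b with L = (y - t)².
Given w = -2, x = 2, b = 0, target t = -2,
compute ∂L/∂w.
∂L/∂w = -8

y = wx + b = (-2)(2) + 0 = -4
∂L/∂y = 2(y - t) = 2(-4 - -2) = -4
∂y/∂w = x = 2
∂L/∂w = ∂L/∂y · ∂y/∂w = -4 × 2 = -8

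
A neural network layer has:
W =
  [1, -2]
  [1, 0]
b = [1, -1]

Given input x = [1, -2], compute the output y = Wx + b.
y = [6, 0]

Wx = [1×1 + -2×-2, 1×1 + 0×-2]
   = [5, 1]
y = Wx + b = [5 + 1, 1 + -1] = [6, 0]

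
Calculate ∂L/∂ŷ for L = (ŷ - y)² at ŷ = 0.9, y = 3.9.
∂L/∂ŷ = -6.0

∂L/∂ŷ = 2(ŷ - y) = 2(0.9 - 3.9) = 2(-3.0) = -6.0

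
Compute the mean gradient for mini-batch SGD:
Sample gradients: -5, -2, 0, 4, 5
Average gradient = 0.4

Average = (1/5)(-5 + -2 + 0 + 4 + 5) = 2/5 = 0.4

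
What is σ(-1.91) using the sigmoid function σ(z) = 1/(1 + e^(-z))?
0.129

sigmoid(-1.91) = 1/(1 + e^(1.91)) = 1/(1 + 6.753) = 0.129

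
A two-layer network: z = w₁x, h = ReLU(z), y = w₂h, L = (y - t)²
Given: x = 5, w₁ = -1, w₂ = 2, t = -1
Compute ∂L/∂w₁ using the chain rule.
∂L/∂w₁ = 0

Forward pass:
z = w₁x = -1×5 = -5
h = ReLU(-5) = 0
y = w₂h = 2×0 = 0

Backward pass:
∂L/∂y = 2(y - t) = 2(0 - -1) = 2
∂y/∂h = w₂ = 2
∂h/∂z = 0 (ReLU derivative)
∂z/∂w₁ = x = 5

∂L/∂w₁ = 2 × 2 × 0 × 5 = 0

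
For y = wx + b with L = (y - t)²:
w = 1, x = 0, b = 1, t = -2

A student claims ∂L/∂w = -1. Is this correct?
Incorrect

y = (1)(0) + 1 = 1
∂L/∂y = 2(y - t) = 2(1 - -2) = 6
∂y/∂w = x = 0
∂L/∂w = 6 × 0 = 0

Claimed value: -1
Incorrect: The correct gradient is 0.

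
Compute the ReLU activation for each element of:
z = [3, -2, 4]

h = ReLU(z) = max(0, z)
h = [3, 0, 4]

ReLU applied element-wise: max(0,3)=3, max(0,-2)=0, max(0,4)=4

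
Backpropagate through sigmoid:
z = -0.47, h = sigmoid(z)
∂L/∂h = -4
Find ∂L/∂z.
∂L/∂z = -0.9467

σ(-0.47) = 0.3846
σ'(-0.47) = σ(-0.47)(1 - σ(-0.47)) = 0.3846 × 0.6154 = 0.2367
∂L/∂z = ∂L/∂h · σ'(z) = -4 × 0.2367 = -0.9467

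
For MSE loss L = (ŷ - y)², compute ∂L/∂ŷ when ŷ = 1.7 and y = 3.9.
∂L/∂ŷ = -4.4

∂L/∂ŷ = 2(ŷ - y) = 2(1.7 - 3.9) = 2(-2.2) = -4.4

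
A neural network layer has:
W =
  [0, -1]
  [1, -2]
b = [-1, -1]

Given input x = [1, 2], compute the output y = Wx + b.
y = [-3, -4]

Wx = [0×1 + -1×2, 1×1 + -2×2]
   = [-2, -3]
y = Wx + b = [-2 + -1, -3 + -1] = [-3, -4]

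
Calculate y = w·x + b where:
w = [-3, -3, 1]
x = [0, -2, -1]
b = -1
y = 4

y = (-3)(0) + (-3)(-2) + (1)(-1) + -1 = 4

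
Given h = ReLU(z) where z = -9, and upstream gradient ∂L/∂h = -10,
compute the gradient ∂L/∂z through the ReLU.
∂L/∂z = 0

h = ReLU(-9) = 0
Since z < 0: ∂h/∂z = 0
∂L/∂z = ∂L/∂h · ∂h/∂z = -10 × 0 = 0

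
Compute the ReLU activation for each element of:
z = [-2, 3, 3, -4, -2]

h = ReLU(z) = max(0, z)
h = [0, 3, 3, 0, 0]

ReLU applied element-wise: max(0,-2)=0, max(0,3)=3, max(0,3)=3, max(0,-4)=0, max(0,-2)=0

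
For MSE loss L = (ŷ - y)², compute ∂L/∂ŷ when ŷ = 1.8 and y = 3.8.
∂L/∂ŷ = -4.0

∂L/∂ŷ = 2(ŷ - y) = 2(1.8 - 3.8) = 2(-2.0) = -4.0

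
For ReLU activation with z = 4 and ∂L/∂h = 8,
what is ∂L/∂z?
∂L/∂z = 8

h = ReLU(4) = 4
Since z > 0: ∂h/∂z = 1
∂L/∂z = ∂L/∂h · ∂h/∂z = 8 × 1 = 8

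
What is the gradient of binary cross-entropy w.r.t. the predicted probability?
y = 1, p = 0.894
∂L/∂p = -1.119

∂L/∂p = -y/p + (1-y)/(1-p) = -1/0.894 + 0 = -1.119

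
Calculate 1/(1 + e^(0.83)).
0.3036

sigmoid(-0.83) = 1/(1 + e^(0.83)) = 1/(1 + 2.293) = 0.3036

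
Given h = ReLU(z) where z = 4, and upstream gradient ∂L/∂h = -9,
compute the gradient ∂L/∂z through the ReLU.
∂L/∂z = -9

h = ReLU(4) = 4
Since z > 0: ∂h/∂z = 1
∂L/∂z = ∂L/∂h · ∂h/∂z = -9 × 1 = -9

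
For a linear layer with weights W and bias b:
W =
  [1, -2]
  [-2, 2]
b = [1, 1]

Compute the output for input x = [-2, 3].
y = [-7, 11]

Wx = [1×-2 + -2×3, -2×-2 + 2×3]
   = [-8, 10]
y = Wx + b = [-8 + 1, 10 + 1] = [-7, 11]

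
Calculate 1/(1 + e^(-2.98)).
0.9517

sigmoid(2.98) = 1/(1 + e^(-2.98)) = 1/(1 + 0.05079) = 0.9517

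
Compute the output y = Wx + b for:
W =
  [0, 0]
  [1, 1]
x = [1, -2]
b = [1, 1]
y = [1, 0]

Wx = [0×1 + 0×-2, 1×1 + 1×-2]
   = [0, -1]
y = Wx + b = [0 + 1, -1 + 1] = [1, 0]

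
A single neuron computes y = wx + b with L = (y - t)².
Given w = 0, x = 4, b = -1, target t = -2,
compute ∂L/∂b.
∂L/∂b = 2

y = wx + b = (0)(4) + -1 = -1
∂L/∂y = 2(y - t) = 2(-1 - -2) = 2
∂y/∂b = 1
∂L/∂b = ∂L/∂y · ∂y/∂b = 2 × 1 = 2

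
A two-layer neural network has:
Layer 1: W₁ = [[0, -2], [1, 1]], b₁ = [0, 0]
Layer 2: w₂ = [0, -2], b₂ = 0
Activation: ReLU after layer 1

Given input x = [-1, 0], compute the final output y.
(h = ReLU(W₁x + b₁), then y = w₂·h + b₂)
y = 0

Layer 1 pre-activation: z₁ = [0, -1]
After ReLU: h = [0, 0]
Layer 2 output: y = 0×0 + -2×0 + 0 = 0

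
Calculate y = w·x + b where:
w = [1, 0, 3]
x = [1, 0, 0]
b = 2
y = 3

y = (1)(1) + (0)(0) + (3)(0) + 2 = 3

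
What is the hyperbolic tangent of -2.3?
-0.9801

tanh(-2.3) = (e^(-2.3) - e^(2.3))/(e^(-2.3) + e^(2.3)) = -0.9801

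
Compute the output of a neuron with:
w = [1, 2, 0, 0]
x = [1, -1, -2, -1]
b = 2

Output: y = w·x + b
y = 1

y = (1)(1) + (2)(-1) + (0)(-2) + (0)(-1) + 2 = 1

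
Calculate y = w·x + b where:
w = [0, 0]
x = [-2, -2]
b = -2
y = -2

y = (0)(-2) + (0)(-2) + -2 = -2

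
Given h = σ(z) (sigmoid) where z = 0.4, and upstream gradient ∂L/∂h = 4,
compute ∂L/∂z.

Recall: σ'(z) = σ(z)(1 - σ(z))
∂L/∂z = 0.961

σ(0.4) = 0.5987
σ'(0.4) = σ(0.4)(1 - σ(0.4)) = 0.5987 × 0.4013 = 0.2403
∂L/∂z = ∂L/∂h · σ'(z) = 4 × 0.2403 = 0.961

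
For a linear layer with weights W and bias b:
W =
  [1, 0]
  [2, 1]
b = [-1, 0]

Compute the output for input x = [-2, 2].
y = [-3, -2]

Wx = [1×-2 + 0×2, 2×-2 + 1×2]
   = [-2, -2]
y = Wx + b = [-2 + -1, -2 + 0] = [-3, -2]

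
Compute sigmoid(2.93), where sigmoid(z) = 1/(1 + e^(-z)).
0.9493

sigmoid(2.93) = 1/(1 + e^(-2.93)) = 1/(1 + 0.0534) = 0.9493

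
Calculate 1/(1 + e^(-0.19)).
0.5474

sigmoid(0.19) = 1/(1 + e^(-0.19)) = 1/(1 + 0.827) = 0.5474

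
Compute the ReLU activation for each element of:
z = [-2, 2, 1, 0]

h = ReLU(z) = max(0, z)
h = [0, 2, 1, 0]

ReLU applied element-wise: max(0,-2)=0, max(0,2)=2, max(0,1)=1, max(0,0)=0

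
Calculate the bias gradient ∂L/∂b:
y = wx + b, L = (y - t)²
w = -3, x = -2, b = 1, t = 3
∂L/∂b = 8

y = wx + b = (-3)(-2) + 1 = 7
∂L/∂y = 2(y - t) = 2(7 - 3) = 8
∂y/∂b = 1
∂L/∂b = ∂L/∂y · ∂y/∂b = 8 × 1 = 8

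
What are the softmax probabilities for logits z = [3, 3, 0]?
p = [0.4879, 0.4879, 0.0243]

exp(z) = [20.09, 20.09, 1]
Sum = 41.17
p = [0.4879, 0.4879, 0.0243]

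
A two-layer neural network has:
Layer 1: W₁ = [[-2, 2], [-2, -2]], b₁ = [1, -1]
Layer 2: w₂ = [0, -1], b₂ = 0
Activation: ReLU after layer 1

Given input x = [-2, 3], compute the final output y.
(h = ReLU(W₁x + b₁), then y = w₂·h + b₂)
y = 0

Layer 1 pre-activation: z₁ = [11, -3]
After ReLU: h = [11, 0]
Layer 2 output: y = 0×11 + -1×0 + 0 = 0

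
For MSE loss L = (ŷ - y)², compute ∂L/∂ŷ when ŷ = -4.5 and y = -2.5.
∂L/∂ŷ = -4.0

∂L/∂ŷ = 2(ŷ - y) = 2(-4.5 - -2.5) = 2(-2.0) = -4.0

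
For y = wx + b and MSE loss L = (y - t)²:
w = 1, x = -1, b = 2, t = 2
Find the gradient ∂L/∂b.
∂L/∂b = -2

y = wx + b = (1)(-1) + 2 = 1
∂L/∂y = 2(y - t) = 2(1 - 2) = -2
∂y/∂b = 1
∂L/∂b = ∂L/∂y · ∂y/∂b = -2 × 1 = -2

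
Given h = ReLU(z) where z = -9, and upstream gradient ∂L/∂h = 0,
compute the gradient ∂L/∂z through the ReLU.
∂L/∂z = 0

h = ReLU(-9) = 0
Since z < 0: ∂h/∂z = 0
∂L/∂z = ∂L/∂h · ∂h/∂z = 0 × 0 = 0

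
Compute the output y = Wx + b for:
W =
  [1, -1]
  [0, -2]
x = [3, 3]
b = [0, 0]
y = [0, -6]

Wx = [1×3 + -1×3, 0×3 + -2×3]
   = [0, -6]
y = Wx + b = [0 + 0, -6 + 0] = [0, -6]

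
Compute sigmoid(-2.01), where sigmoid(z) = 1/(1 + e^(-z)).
0.1182

sigmoid(-2.01) = 1/(1 + e^(2.01)) = 1/(1 + 7.463) = 0.1182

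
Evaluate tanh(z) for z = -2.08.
-0.9693

tanh(-2.08) = (e^(-2.08) - e^(2.08))/(e^(-2.08) + e^(2.08)) = -0.9693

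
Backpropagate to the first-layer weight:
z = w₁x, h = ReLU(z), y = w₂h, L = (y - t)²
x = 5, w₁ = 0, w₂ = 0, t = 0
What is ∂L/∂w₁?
∂L/∂w₁ = 0

Forward pass:
z = w₁x = 0×5 = 0
h = ReLU(0) = 0
y = w₂h = 0×0 = 0

Backward pass:
∂L/∂y = 2(y - t) = 2(0 - 0) = 0
∂y/∂h = w₂ = 0
∂h/∂z = 0 (ReLU derivative)
∂z/∂w₁ = x = 5

∂L/∂w₁ = 0 × 0 × 0 × 5 = 0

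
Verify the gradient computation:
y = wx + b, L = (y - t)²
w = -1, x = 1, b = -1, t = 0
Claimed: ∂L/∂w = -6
Incorrect

y = (-1)(1) + -1 = -2
∂L/∂y = 2(y - t) = 2(-2 - 0) = -4
∂y/∂w = x = 1
∂L/∂w = -4 × 1 = -4

Claimed value: -6
Incorrect: The correct gradient is -4.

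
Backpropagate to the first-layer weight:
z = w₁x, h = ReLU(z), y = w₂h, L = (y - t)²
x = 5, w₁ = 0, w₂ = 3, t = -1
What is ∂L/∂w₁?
∂L/∂w₁ = 0

Forward pass:
z = w₁x = 0×5 = 0
h = ReLU(0) = 0
y = w₂h = 3×0 = 0

Backward pass:
∂L/∂y = 2(y - t) = 2(0 - -1) = 2
∂y/∂h = w₂ = 3
∂h/∂z = 0 (ReLU derivative)
∂z/∂w₁ = x = 5

∂L/∂w₁ = 2 × 3 × 0 × 5 = 0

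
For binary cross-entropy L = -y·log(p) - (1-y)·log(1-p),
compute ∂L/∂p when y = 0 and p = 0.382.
∂L/∂p = 1.618

∂L/∂p = -y/p + (1-y)/(1-p) = 0 + 1/0.618 = 1.618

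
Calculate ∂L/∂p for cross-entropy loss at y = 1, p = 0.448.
∂L/∂p = -2.232

∂L/∂p = -y/p + (1-y)/(1-p) = -1/0.448 + 0 = -2.232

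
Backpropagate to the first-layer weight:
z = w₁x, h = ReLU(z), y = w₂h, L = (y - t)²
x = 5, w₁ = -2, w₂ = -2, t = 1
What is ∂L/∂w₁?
∂L/∂w₁ = 0

Forward pass:
z = w₁x = -2×5 = -10
h = ReLU(-10) = 0
y = w₂h = -2×0 = 0

Backward pass:
∂L/∂y = 2(y - t) = 2(0 - 1) = -2
∂y/∂h = w₂ = -2
∂h/∂z = 0 (ReLU derivative)
∂z/∂w₁ = x = 5

∂L/∂w₁ = -2 × -2 × 0 × 5 = 0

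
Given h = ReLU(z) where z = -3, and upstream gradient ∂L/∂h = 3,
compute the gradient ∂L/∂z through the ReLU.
∂L/∂z = 0

h = ReLU(-3) = 0
Since z < 0: ∂h/∂z = 0
∂L/∂z = ∂L/∂h · ∂h/∂z = 3 × 0 = 0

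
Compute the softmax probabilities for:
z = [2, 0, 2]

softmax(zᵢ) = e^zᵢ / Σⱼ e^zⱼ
p = [0.4683, 0.0634, 0.4683]

exp(z) = [7.389, 1, 7.389]
Sum = 15.78
p = [0.4683, 0.0634, 0.4683]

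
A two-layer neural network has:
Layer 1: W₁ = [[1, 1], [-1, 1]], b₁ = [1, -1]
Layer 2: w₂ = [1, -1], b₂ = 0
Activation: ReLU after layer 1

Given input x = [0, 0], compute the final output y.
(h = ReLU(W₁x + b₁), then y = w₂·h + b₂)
y = 1

Layer 1 pre-activation: z₁ = [1, -1]
After ReLU: h = [1, 0]
Layer 2 output: y = 1×1 + -1×0 + 0 = 1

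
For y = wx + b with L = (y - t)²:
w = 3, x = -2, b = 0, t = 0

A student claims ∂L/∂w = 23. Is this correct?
Incorrect

y = (3)(-2) + 0 = -6
∂L/∂y = 2(y - t) = 2(-6 - 0) = -12
∂y/∂w = x = -2
∂L/∂w = -12 × -2 = 24

Claimed value: 23
Incorrect: The correct gradient is 24.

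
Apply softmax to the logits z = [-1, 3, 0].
p = [0.0171, 0.9362, 0.0466]

exp(z) = [0.3679, 20.09, 1]
Sum = 21.45
p = [0.0171, 0.9362, 0.0466]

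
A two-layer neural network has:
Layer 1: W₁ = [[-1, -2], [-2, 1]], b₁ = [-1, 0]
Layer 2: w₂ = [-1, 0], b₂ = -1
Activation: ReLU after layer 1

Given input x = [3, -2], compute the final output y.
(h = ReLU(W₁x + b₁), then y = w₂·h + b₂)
y = -1

Layer 1 pre-activation: z₁ = [0, -8]
After ReLU: h = [0, 0]
Layer 2 output: y = -1×0 + 0×0 + -1 = -1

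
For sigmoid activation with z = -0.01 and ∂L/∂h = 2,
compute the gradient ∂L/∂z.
∂L/∂z = 0.5

σ(-0.01) = 0.4975
σ'(-0.01) = σ(-0.01)(1 - σ(-0.01)) = 0.4975 × 0.5025 = 0.25
∂L/∂z = ∂L/∂h · σ'(z) = 2 × 0.25 = 0.5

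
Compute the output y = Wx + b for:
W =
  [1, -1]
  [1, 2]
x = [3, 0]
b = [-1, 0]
y = [2, 3]

Wx = [1×3 + -1×0, 1×3 + 2×0]
   = [3, 3]
y = Wx + b = [3 + -1, 3 + 0] = [2, 3]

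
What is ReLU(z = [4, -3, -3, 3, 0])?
h = [4, 0, 0, 3, 0]

ReLU applied element-wise: max(0,4)=4, max(0,-3)=0, max(0,-3)=0, max(0,3)=3, max(0,0)=0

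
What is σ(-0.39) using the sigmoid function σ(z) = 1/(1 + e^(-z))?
0.4037

sigmoid(-0.39) = 1/(1 + e^(0.39)) = 1/(1 + 1.477) = 0.4037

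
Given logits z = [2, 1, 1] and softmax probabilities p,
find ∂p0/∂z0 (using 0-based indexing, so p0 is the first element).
∂p0/∂z0 = 0.2442

p = softmax(z) = [0.5761, 0.2119, 0.2119]
p0 = 0.5761

∂p0/∂z0 = p0(1 - p0) = 0.5761 × (1 - 0.5761) = 0.2442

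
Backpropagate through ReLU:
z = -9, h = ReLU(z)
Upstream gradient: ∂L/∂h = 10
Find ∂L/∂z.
∂L/∂z = 0

h = ReLU(-9) = 0
Since z < 0: ∂h/∂z = 0
∂L/∂z = ∂L/∂h · ∂h/∂z = 10 × 0 = 0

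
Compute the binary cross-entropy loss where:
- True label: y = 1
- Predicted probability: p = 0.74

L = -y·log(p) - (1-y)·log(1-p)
L = 0.3011

L = -1·log(0.74) - 0·log(0.26) = -log(0.74) = 0.3011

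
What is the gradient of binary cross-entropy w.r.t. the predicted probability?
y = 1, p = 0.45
∂L/∂p = -2.222

∂L/∂p = -y/p + (1-y)/(1-p) = -1/0.45 + 0 = -2.222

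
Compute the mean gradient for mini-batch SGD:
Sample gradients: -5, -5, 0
Average gradient = -3.333

Average = (1/3)(-5 + -5 + 0) = -10/3 = -3.333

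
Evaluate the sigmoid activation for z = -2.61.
0.0685

sigmoid(-2.61) = 1/(1 + e^(2.61)) = 1/(1 + 13.6) = 0.0685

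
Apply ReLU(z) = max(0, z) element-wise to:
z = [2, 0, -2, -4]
h = [2, 0, 0, 0]

ReLU applied element-wise: max(0,2)=2, max(0,0)=0, max(0,-2)=0, max(0,-4)=0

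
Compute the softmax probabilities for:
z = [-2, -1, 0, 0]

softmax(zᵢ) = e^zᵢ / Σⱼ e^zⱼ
p = [0.0541, 0.147, 0.3995, 0.3995]

exp(z) = [0.1353, 0.3679, 1, 1]
Sum = 2.503
p = [0.0541, 0.147, 0.3995, 0.3995]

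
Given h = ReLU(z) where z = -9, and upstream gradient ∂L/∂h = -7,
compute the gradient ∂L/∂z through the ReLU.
∂L/∂z = 0

h = ReLU(-9) = 0
Since z < 0: ∂h/∂z = 0
∂L/∂z = ∂L/∂h · ∂h/∂z = -7 × 0 = 0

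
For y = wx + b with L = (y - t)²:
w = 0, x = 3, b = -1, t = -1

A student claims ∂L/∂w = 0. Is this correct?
Correct

y = (0)(3) + -1 = -1
∂L/∂y = 2(y - t) = 2(-1 - -1) = 0
∂y/∂w = x = 3
∂L/∂w = 0 × 3 = 0

Claimed value: 0
Correct: The correct gradient is 0.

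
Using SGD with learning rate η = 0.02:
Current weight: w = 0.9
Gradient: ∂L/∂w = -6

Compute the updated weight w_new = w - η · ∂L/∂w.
w_new = 1.02

w_new = w - η·∂L/∂w = 0.9 - 0.02×(-6) = 0.9 - (-0.12) = 1.02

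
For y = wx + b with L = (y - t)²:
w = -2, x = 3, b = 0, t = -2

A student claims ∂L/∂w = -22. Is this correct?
Incorrect

y = (-2)(3) + 0 = -6
∂L/∂y = 2(y - t) = 2(-6 - -2) = -8
∂y/∂w = x = 3
∂L/∂w = -8 × 3 = -24

Claimed value: -22
Incorrect: The correct gradient is -24.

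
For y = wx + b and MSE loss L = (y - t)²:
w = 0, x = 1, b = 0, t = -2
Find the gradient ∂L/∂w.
∂L/∂w = 4

y = wx + b = (0)(1) + 0 = 0
∂L/∂y = 2(y - t) = 2(0 - -2) = 4
∂y/∂w = x = 1
∂L/∂w = ∂L/∂y · ∂y/∂w = 4 × 1 = 4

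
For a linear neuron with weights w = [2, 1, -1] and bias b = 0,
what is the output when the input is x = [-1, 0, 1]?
y = -3

y = (2)(-1) + (1)(0) + (-1)(1) + 0 = -3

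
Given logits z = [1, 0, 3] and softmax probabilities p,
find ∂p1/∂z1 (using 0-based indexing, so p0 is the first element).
∂p1/∂z1 = 0.04025

p = softmax(z) = [0.1142, 0.04201, 0.8438]
p1 = 0.04201

∂p1/∂z1 = p1(1 - p1) = 0.04201 × (1 - 0.04201) = 0.04025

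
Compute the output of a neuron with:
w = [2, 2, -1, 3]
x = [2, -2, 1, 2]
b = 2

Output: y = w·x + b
y = 7

y = (2)(2) + (2)(-2) + (-1)(1) + (3)(2) + 2 = 7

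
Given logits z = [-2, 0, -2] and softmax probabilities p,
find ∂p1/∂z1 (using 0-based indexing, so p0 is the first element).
∂p1/∂z1 = 0.1676

p = softmax(z) = [0.1065, 0.787, 0.1065]
p1 = 0.787

∂p1/∂z1 = p1(1 - p1) = 0.787 × (1 - 0.787) = 0.1676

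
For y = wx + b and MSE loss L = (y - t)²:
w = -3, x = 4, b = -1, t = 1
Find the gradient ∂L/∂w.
∂L/∂w = -112

y = wx + b = (-3)(4) + -1 = -13
∂L/∂y = 2(y - t) = 2(-13 - 1) = -28
∂y/∂w = x = 4
∂L/∂w = ∂L/∂y · ∂y/∂w = -28 × 4 = -112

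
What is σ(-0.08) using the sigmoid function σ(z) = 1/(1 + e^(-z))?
0.48

sigmoid(-0.08) = 1/(1 + e^(0.08)) = 1/(1 + 1.083) = 0.48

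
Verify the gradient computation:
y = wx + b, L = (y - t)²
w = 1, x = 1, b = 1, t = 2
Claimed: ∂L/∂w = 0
Correct

y = (1)(1) + 1 = 2
∂L/∂y = 2(y - t) = 2(2 - 2) = 0
∂y/∂w = x = 1
∂L/∂w = 0 × 1 = 0

Claimed value: 0
Correct: The correct gradient is 0.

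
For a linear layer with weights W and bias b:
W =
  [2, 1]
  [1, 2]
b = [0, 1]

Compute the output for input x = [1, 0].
y = [2, 2]

Wx = [2×1 + 1×0, 1×1 + 2×0]
   = [2, 1]
y = Wx + b = [2 + 0, 1 + 1] = [2, 2]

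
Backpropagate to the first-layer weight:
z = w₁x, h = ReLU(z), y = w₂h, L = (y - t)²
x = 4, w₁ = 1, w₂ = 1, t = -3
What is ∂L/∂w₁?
∂L/∂w₁ = 56

Forward pass:
z = w₁x = 1×4 = 4
h = ReLU(4) = 4
y = w₂h = 1×4 = 4

Backward pass:
∂L/∂y = 2(y - t) = 2(4 - -3) = 14
∂y/∂h = w₂ = 1
∂h/∂z = 1 (ReLU derivative)
∂z/∂w₁ = x = 4

∂L/∂w₁ = 14 × 1 × 1 × 4 = 56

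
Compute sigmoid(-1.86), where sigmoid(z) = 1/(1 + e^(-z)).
0.1347

sigmoid(-1.86) = 1/(1 + e^(1.86)) = 1/(1 + 6.424) = 0.1347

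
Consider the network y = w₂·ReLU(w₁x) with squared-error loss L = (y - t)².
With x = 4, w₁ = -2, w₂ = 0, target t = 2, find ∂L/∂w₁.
∂L/∂w₁ = 0

Forward pass:
z = w₁x = -2×4 = -8
h = ReLU(-8) = 0
y = w₂h = 0×0 = 0

Backward pass:
∂L/∂y = 2(y - t) = 2(0 - 2) = -4
∂y/∂h = w₂ = 0
∂h/∂z = 0 (ReLU derivative)
∂z/∂w₁ = x = 4

∂L/∂w₁ = -4 × 0 × 0 × 4 = 0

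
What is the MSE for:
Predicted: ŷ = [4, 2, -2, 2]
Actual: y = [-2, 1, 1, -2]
MSE = 15.5

MSE = (1/4)((4--2)² + (2-1)² + (-2-1)² + (2--2)²) = (1/4)(36 + 1 + 9 + 16) = 15.5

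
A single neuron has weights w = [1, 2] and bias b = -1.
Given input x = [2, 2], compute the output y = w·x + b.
y = 5

y = (1)(2) + (2)(2) + -1 = 5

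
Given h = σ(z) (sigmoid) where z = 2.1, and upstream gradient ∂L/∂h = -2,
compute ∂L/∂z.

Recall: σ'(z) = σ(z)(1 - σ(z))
∂L/∂z = -0.1944

σ(2.1) = 0.8909
σ'(2.1) = σ(2.1)(1 - σ(2.1)) = 0.8909 × 0.1091 = 0.09719
∂L/∂z = ∂L/∂h · σ'(z) = -2 × 0.09719 = -0.1944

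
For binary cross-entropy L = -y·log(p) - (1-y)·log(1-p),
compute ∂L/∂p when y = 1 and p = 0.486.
∂L/∂p = -2.058

∂L/∂p = -y/p + (1-y)/(1-p) = -1/0.486 + 0 = -2.058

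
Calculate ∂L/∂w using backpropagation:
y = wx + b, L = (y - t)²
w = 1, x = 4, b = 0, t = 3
∂L/∂w = 8

y = wx + b = (1)(4) + 0 = 4
∂L/∂y = 2(y - t) = 2(4 - 3) = 2
∂y/∂w = x = 4
∂L/∂w = ∂L/∂y · ∂y/∂w = 2 × 4 = 8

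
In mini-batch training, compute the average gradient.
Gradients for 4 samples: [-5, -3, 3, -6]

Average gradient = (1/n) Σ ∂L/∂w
Average gradient = -2.75

Average = (1/4)(-5 + -3 + 3 + -6) = -11/4 = -2.75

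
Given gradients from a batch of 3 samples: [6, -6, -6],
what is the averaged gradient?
Average gradient = -2

Average = (1/3)(6 + -6 + -6) = -6/3 = -2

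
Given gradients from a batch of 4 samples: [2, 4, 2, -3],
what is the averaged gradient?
Average gradient = 1.25

Average = (1/4)(2 + 4 + 2 + -3) = 5/4 = 1.25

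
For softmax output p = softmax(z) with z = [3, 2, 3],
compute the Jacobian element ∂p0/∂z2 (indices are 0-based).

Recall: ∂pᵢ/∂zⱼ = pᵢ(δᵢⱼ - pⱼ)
∂p0/∂z2 = -0.1784

p = softmax(z) = [0.4223, 0.1554, 0.4223]
p0 = 0.4223, p2 = 0.4223

∂p0/∂z2 = -p0 × p2 = -0.4223 × 0.4223 = -0.1784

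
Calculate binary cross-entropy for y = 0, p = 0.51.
L = 0.7133

L = -0·log(0.51) - 1·log(0.49) = -log(0.49) = 0.7133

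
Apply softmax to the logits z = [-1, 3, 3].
p = [0.0091, 0.4955, 0.4955]

exp(z) = [0.3679, 20.09, 20.09]
Sum = 40.54
p = [0.0091, 0.4955, 0.4955]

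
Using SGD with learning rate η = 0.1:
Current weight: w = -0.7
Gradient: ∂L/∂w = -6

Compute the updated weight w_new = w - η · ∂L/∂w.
w_new = -0.1

w_new = w - η·∂L/∂w = -0.7 - 0.1×(-6) = -0.7 - (-0.6) = -0.1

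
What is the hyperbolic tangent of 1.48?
0.9015

tanh(1.48) = (e^(1.48) - e^(-1.48))/(e^(1.48) + e^(-1.48)) = 0.9015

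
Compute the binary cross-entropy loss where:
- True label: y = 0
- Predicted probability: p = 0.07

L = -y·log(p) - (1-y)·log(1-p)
L = 0.07257

L = -0·log(0.07) - 1·log(0.93) = -log(0.93) = 0.07257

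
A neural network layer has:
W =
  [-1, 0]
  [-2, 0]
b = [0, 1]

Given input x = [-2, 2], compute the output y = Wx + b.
y = [2, 5]

Wx = [-1×-2 + 0×2, -2×-2 + 0×2]
   = [2, 4]
y = Wx + b = [2 + 0, 4 + 1] = [2, 5]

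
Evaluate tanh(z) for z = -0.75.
-0.6351

tanh(-0.75) = (e^(-0.75) - e^(0.75))/(e^(-0.75) + e^(0.75)) = -0.6351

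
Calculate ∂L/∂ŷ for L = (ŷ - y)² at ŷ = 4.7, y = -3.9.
∂L/∂ŷ = 17.2

∂L/∂ŷ = 2(ŷ - y) = 2(4.7 - -3.9) = 2(8.6) = 17.2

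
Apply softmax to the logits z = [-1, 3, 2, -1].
p = [0.013, 0.712, 0.2619, 0.013]

exp(z) = [0.3679, 20.09, 7.389, 0.3679]
Sum = 28.21
p = [0.013, 0.712, 0.2619, 0.013]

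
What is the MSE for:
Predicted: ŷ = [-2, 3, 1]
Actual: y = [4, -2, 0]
MSE = 20.67

MSE = (1/3)((-2-4)² + (3--2)² + (1-0)²) = (1/3)(36 + 25 + 1) = 20.67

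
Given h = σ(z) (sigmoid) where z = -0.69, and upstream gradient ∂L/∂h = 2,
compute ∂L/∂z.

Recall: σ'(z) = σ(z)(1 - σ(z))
∂L/∂z = 0.4449

σ(-0.69) = 0.334
σ'(-0.69) = σ(-0.69)(1 - σ(-0.69)) = 0.334 × 0.666 = 0.2225
∂L/∂z = ∂L/∂h · σ'(z) = 2 × 0.2225 = 0.4449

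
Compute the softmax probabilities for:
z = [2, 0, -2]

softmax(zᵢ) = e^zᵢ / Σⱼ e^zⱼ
p = [0.8668, 0.1173, 0.0159]

exp(z) = [7.389, 1, 0.1353]
Sum = 8.524
p = [0.8668, 0.1173, 0.0159]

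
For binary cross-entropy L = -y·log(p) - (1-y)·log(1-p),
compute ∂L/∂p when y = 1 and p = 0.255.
∂L/∂p = -3.922

∂L/∂p = -y/p + (1-y)/(1-p) = -1/0.255 + 0 = -3.922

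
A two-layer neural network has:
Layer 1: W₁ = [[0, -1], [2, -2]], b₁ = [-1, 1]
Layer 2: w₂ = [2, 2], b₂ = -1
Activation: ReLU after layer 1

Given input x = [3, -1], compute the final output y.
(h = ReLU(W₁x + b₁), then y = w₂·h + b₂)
y = 17

Layer 1 pre-activation: z₁ = [0, 9]
After ReLU: h = [0, 9]
Layer 2 output: y = 2×0 + 2×9 + -1 = 17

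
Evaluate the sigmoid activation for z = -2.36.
0.08627

sigmoid(-2.36) = 1/(1 + e^(2.36)) = 1/(1 + 10.59) = 0.08627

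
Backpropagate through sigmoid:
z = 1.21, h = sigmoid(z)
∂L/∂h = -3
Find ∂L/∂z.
∂L/∂z = -0.5308

σ(1.21) = 0.7703
σ'(1.21) = σ(1.21)(1 - σ(1.21)) = 0.7703 × 0.2297 = 0.1769
∂L/∂z = ∂L/∂h · σ'(z) = -3 × 0.1769 = -0.5308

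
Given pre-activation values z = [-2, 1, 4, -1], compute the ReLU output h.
h = [0, 1, 4, 0]

ReLU applied element-wise: max(0,-2)=0, max(0,1)=1, max(0,4)=4, max(0,-1)=0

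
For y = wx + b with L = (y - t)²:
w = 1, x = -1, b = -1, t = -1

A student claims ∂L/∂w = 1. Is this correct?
Incorrect

y = (1)(-1) + -1 = -2
∂L/∂y = 2(y - t) = 2(-2 - -1) = -2
∂y/∂w = x = -1
∂L/∂w = -2 × -1 = 2

Claimed value: 1
Incorrect: The correct gradient is 2.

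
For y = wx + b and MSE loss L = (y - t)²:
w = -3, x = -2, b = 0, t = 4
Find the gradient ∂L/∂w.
∂L/∂w = -8

y = wx + b = (-3)(-2) + 0 = 6
∂L/∂y = 2(y - t) = 2(6 - 4) = 4
∂y/∂w = x = -2
∂L/∂w = ∂L/∂y · ∂y/∂w = 4 × -2 = -8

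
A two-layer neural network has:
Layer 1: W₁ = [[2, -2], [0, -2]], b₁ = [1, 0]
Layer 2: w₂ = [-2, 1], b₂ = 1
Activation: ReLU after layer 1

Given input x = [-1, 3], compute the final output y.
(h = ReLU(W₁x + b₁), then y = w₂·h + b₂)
y = 1

Layer 1 pre-activation: z₁ = [-7, -6]
After ReLU: h = [0, 0]
Layer 2 output: y = -2×0 + 1×0 + 1 = 1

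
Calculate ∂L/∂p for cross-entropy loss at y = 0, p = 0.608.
∂L/∂p = 2.551

∂L/∂p = -y/p + (1-y)/(1-p) = 0 + 1/0.392 = 2.551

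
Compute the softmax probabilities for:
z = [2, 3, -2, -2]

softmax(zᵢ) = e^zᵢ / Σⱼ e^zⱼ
p = [0.2663, 0.7239, 0.0049, 0.0049]

exp(z) = [7.389, 20.09, 0.1353, 0.1353]
Sum = 27.75
p = [0.2663, 0.7239, 0.0049, 0.0049]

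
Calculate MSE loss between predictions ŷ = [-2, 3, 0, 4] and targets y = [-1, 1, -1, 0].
MSE = 5.5

MSE = (1/4)((-2--1)² + (3-1)² + (0--1)² + (4-0)²) = (1/4)(1 + 4 + 1 + 16) = 5.5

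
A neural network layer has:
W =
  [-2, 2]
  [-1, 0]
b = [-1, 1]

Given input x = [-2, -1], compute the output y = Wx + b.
y = [1, 3]

Wx = [-2×-2 + 2×-1, -1×-2 + 0×-1]
   = [2, 2]
y = Wx + b = [2 + -1, 2 + 1] = [1, 3]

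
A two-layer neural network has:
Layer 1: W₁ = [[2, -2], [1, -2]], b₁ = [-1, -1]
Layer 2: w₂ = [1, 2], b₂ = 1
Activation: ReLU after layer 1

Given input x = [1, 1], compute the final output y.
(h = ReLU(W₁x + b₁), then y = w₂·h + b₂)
y = 1

Layer 1 pre-activation: z₁ = [-1, -2]
After ReLU: h = [0, 0]
Layer 2 output: y = 1×0 + 2×0 + 1 = 1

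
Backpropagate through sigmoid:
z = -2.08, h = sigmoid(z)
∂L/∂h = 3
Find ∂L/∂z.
∂L/∂z = 0.2962

σ(-2.08) = 0.1111
σ'(-2.08) = σ(-2.08)(1 - σ(-2.08)) = 0.1111 × 0.8889 = 0.09872
∂L/∂z = ∂L/∂h · σ'(z) = 3 × 0.09872 = 0.2962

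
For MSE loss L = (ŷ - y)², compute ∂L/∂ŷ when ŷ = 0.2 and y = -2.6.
∂L/∂ŷ = 5.6

∂L/∂ŷ = 2(ŷ - y) = 2(0.2 - -2.6) = 2(2.8) = 5.6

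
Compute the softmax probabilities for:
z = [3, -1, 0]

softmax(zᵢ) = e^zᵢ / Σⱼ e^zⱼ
p = [0.9362, 0.0171, 0.0466]

exp(z) = [20.09, 0.3679, 1]
Sum = 21.45
p = [0.9362, 0.0171, 0.0466]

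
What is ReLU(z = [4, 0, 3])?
h = [4, 0, 3]

ReLU applied element-wise: max(0,4)=4, max(0,0)=0, max(0,3)=3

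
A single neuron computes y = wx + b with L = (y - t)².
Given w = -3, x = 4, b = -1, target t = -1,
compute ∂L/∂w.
∂L/∂w = -96

y = wx + b = (-3)(4) + -1 = -13
∂L/∂y = 2(y - t) = 2(-13 - -1) = -24
∂y/∂w = x = 4
∂L/∂w = ∂L/∂y · ∂y/∂w = -24 × 4 = -96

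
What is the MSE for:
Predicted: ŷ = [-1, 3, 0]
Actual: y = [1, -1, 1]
MSE = 7

MSE = (1/3)((-1-1)² + (3--1)² + (0-1)²) = (1/3)(4 + 16 + 1) = 7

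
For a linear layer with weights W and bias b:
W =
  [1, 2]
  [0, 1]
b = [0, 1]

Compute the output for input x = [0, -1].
y = [-2, 0]

Wx = [1×0 + 2×-1, 0×0 + 1×-1]
   = [-2, -1]
y = Wx + b = [-2 + 0, -1 + 1] = [-2, 0]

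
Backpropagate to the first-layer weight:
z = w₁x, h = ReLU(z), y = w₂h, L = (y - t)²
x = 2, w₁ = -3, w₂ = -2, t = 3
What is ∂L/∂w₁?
∂L/∂w₁ = 0

Forward pass:
z = w₁x = -3×2 = -6
h = ReLU(-6) = 0
y = w₂h = -2×0 = 0

Backward pass:
∂L/∂y = 2(y - t) = 2(0 - 3) = -6
∂y/∂h = w₂ = -2
∂h/∂z = 0 (ReLU derivative)
∂z/∂w₁ = x = 2

∂L/∂w₁ = -6 × -2 × 0 × 2 = 0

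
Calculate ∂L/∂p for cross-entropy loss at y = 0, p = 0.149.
∂L/∂p = 1.175

∂L/∂p = -y/p + (1-y)/(1-p) = 0 + 1/0.851 = 1.175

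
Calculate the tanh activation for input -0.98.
-0.7531

tanh(-0.98) = (e^(-0.98) - e^(0.98))/(e^(-0.98) + e^(0.98)) = -0.7531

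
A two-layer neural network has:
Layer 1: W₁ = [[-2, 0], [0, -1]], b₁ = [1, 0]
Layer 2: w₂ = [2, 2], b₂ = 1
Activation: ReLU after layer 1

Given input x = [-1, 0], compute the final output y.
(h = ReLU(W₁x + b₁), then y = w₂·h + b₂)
y = 7

Layer 1 pre-activation: z₁ = [3, 0]
After ReLU: h = [3, 0]
Layer 2 output: y = 2×3 + 2×0 + 1 = 7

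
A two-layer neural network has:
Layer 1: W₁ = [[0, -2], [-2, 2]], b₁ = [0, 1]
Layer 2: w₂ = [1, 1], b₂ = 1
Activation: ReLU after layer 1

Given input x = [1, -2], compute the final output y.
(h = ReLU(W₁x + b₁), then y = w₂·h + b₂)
y = 5

Layer 1 pre-activation: z₁ = [4, -5]
After ReLU: h = [4, 0]
Layer 2 output: y = 1×4 + 1×0 + 1 = 5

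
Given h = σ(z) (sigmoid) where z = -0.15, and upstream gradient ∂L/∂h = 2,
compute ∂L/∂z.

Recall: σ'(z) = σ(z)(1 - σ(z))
∂L/∂z = 0.4972

σ(-0.15) = 0.4626
σ'(-0.15) = σ(-0.15)(1 - σ(-0.15)) = 0.4626 × 0.5374 = 0.2486
∂L/∂z = ∂L/∂h · σ'(z) = 2 × 0.2486 = 0.4972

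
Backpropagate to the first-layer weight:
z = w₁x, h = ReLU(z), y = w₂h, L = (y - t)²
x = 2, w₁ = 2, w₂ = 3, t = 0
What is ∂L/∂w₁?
∂L/∂w₁ = 144

Forward pass:
z = w₁x = 2×2 = 4
h = ReLU(4) = 4
y = w₂h = 3×4 = 12

Backward pass:
∂L/∂y = 2(y - t) = 2(12 - 0) = 24
∂y/∂h = w₂ = 3
∂h/∂z = 1 (ReLU derivative)
∂z/∂w₁ = x = 2

∂L/∂w₁ = 24 × 3 × 1 × 2 = 144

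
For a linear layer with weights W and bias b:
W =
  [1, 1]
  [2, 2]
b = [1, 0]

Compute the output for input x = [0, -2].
y = [-1, -4]

Wx = [1×0 + 1×-2, 2×0 + 2×-2]
   = [-2, -4]
y = Wx + b = [-2 + 1, -4 + 0] = [-1, -4]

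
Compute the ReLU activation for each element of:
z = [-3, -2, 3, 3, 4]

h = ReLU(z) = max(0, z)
h = [0, 0, 3, 3, 4]

ReLU applied element-wise: max(0,-3)=0, max(0,-2)=0, max(0,3)=3, max(0,3)=3, max(0,4)=4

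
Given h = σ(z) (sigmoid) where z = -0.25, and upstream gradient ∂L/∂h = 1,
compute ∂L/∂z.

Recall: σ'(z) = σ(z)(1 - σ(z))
∂L/∂z = 0.2461

σ(-0.25) = 0.4378
σ'(-0.25) = σ(-0.25)(1 - σ(-0.25)) = 0.4378 × 0.5622 = 0.2461
∂L/∂z = ∂L/∂h · σ'(z) = 1 × 0.2461 = 0.2461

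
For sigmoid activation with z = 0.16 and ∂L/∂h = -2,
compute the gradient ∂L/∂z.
∂L/∂z = -0.4968

σ(0.16) = 0.5399
σ'(0.16) = σ(0.16)(1 - σ(0.16)) = 0.5399 × 0.4601 = 0.2484
∂L/∂z = ∂L/∂h · σ'(z) = -2 × 0.2484 = -0.4968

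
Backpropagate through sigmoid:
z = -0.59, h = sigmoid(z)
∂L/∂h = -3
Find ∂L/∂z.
∂L/∂z = -0.6883

σ(-0.59) = 0.3566
σ'(-0.59) = σ(-0.59)(1 - σ(-0.59)) = 0.3566 × 0.6434 = 0.2294
∂L/∂z = ∂L/∂h · σ'(z) = -3 × 0.2294 = -0.6883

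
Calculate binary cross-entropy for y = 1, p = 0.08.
L = 2.526

L = -1·log(0.08) - 0·log(0.92) = -log(0.08) = 2.526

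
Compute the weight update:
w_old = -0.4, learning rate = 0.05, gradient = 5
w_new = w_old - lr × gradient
w_new = -0.65

w_new = w - η·∂L/∂w = -0.4 - 0.05×(5) = -0.4 - (0.25) = -0.65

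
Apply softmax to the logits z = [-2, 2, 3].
p = [0.0049, 0.2676, 0.7275]

exp(z) = [0.1353, 7.389, 20.09]
Sum = 27.61
p = [0.0049, 0.2676, 0.7275]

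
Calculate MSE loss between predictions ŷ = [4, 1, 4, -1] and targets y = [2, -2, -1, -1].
MSE = 9.5

MSE = (1/4)((4-2)² + (1--2)² + (4--1)² + (-1--1)²) = (1/4)(4 + 9 + 25 + 0) = 9.5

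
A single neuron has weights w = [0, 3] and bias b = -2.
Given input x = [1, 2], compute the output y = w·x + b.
y = 4

y = (0)(1) + (3)(2) + -2 = 4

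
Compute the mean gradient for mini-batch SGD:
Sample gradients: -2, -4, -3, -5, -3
Average gradient = -3.4

Average = (1/5)(-2 + -4 + -3 + -5 + -3) = -17/5 = -3.4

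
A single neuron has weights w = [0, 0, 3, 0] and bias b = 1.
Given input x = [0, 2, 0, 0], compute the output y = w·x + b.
y = 1

y = (0)(0) + (0)(2) + (3)(0) + (0)(0) + 1 = 1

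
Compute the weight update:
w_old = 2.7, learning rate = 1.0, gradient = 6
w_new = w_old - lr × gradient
w_new = -3.3

w_new = w - η·∂L/∂w = 2.7 - 1.0×(6) = 2.7 - (6) = -3.3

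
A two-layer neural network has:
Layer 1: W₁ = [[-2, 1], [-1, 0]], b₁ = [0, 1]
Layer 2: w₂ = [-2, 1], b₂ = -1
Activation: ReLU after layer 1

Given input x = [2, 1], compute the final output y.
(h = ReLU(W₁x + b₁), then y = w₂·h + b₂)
y = -1

Layer 1 pre-activation: z₁ = [-3, -1]
After ReLU: h = [0, 0]
Layer 2 output: y = -2×0 + 1×0 + -1 = -1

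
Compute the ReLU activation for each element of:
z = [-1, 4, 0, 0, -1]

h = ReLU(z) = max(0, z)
h = [0, 4, 0, 0, 0]

ReLU applied element-wise: max(0,-1)=0, max(0,4)=4, max(0,0)=0, max(0,0)=0, max(0,-1)=0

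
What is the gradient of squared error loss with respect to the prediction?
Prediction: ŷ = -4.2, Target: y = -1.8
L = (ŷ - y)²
∂L/∂ŷ = -4.8

∂L/∂ŷ = 2(ŷ - y) = 2(-4.2 - -1.8) = 2(-2.4) = -4.8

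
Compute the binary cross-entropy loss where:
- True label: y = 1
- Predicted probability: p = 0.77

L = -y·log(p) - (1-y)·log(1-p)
L = 0.2614

L = -1·log(0.77) - 0·log(0.23) = -log(0.77) = 0.2614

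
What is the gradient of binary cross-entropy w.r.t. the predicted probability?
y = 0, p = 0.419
∂L/∂p = 1.721

∂L/∂p = -y/p + (1-y)/(1-p) = 0 + 1/0.581 = 1.721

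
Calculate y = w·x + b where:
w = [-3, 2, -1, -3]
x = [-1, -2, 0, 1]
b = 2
y = -2

y = (-3)(-1) + (2)(-2) + (-1)(0) + (-3)(1) + 2 = -2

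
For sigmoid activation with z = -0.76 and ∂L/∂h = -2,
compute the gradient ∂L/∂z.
∂L/∂z = -0.4342

σ(-0.76) = 0.3186
σ'(-0.76) = σ(-0.76)(1 - σ(-0.76)) = 0.3186 × 0.6814 = 0.2171
∂L/∂z = ∂L/∂h · σ'(z) = -2 × 0.2171 = -0.4342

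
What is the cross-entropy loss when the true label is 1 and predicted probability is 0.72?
L = 0.3285

L = -1·log(0.72) - 0·log(0.28) = -log(0.72) = 0.3285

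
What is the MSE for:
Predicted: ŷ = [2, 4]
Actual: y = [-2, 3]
MSE = 8.5

MSE = (1/2)((2--2)² + (4-3)²) = (1/2)(16 + 1) = 8.5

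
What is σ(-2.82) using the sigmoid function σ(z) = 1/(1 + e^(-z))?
0.05625

sigmoid(-2.82) = 1/(1 + e^(2.82)) = 1/(1 + 16.78) = 0.05625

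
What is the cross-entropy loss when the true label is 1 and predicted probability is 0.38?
L = 0.9676

L = -1·log(0.38) - 0·log(0.62) = -log(0.38) = 0.9676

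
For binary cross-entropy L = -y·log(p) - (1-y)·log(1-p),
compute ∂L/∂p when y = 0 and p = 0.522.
∂L/∂p = 2.092

∂L/∂p = -y/p + (1-y)/(1-p) = 0 + 1/0.478 = 2.092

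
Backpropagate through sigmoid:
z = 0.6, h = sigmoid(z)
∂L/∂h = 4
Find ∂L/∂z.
∂L/∂z = 0.9151

σ(0.6) = 0.6457
σ'(0.6) = σ(0.6)(1 - σ(0.6)) = 0.6457 × 0.3543 = 0.2288
∂L/∂z = ∂L/∂h · σ'(z) = 4 × 0.2288 = 0.9151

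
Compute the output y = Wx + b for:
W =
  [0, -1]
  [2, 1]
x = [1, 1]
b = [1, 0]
y = [0, 3]

Wx = [0×1 + -1×1, 2×1 + 1×1]
   = [-1, 3]
y = Wx + b = [-1 + 1, 3 + 0] = [0, 3]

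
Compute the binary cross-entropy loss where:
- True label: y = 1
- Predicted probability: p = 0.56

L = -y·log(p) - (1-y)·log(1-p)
L = 0.5798

L = -1·log(0.56) - 0·log(0.44) = -log(0.56) = 0.5798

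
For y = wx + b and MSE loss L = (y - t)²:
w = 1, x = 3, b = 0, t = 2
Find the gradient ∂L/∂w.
∂L/∂w = 6

y = wx + b = (1)(3) + 0 = 3
∂L/∂y = 2(y - t) = 2(3 - 2) = 2
∂y/∂w = x = 3
∂L/∂w = ∂L/∂y · ∂y/∂w = 2 × 3 = 6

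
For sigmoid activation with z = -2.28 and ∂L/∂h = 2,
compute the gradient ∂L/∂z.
∂L/∂z = 0.1684

σ(-2.28) = 0.09279
σ'(-2.28) = σ(-2.28)(1 - σ(-2.28)) = 0.09279 × 0.9072 = 0.08418
∂L/∂z = ∂L/∂h · σ'(z) = 2 × 0.08418 = 0.1684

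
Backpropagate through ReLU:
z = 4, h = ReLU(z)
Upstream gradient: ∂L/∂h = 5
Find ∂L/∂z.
∂L/∂z = 5

h = ReLU(4) = 4
Since z > 0: ∂h/∂z = 1
∂L/∂z = ∂L/∂h · ∂h/∂z = 5 × 1 = 5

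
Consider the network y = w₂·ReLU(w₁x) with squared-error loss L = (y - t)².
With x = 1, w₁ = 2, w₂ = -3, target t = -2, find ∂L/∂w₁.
∂L/∂w₁ = 24

Forward pass:
z = w₁x = 2×1 = 2
h = ReLU(2) = 2
y = w₂h = -3×2 = -6

Backward pass:
∂L/∂y = 2(y - t) = 2(-6 - -2) = -8
∂y/∂h = w₂ = -3
∂h/∂z = 1 (ReLU derivative)
∂z/∂w₁ = x = 1

∂L/∂w₁ = -8 × -3 × 1 × 1 = 24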